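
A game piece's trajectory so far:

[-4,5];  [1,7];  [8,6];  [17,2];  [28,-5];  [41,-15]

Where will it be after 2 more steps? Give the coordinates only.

Successive displacements: [+5,+2], [+7,-1], [+9,-4], [+11,-7], [+13,-10] — each changes by [+2,-3].
step 6: [41,-15] + [+15,-13] → [56,-28]
step 7: [56,-28] + [+17,-16] → [73,-44]

[73,-44]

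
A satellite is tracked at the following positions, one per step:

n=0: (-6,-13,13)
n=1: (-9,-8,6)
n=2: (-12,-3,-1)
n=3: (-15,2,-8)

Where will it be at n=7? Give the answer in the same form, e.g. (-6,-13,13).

Each step adds (-3,+5,-7) to the position.
step 4: (-15,2,-8) + (-3,+5,-7) → (-18,7,-15)
step 5: (-18,7,-15) + (-3,+5,-7) → (-21,12,-22)
step 6: (-21,12,-22) + (-3,+5,-7) → (-24,17,-29)
step 7: (-24,17,-29) + (-3,+5,-7) → (-27,22,-36)

(-27,22,-36)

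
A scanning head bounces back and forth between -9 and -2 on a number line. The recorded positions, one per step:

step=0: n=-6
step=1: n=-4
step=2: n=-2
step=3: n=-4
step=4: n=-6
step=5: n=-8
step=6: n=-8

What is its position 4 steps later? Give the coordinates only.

The value travels 2 per step and bounces off the walls at -9 and -2.
  step 7: -8 → -6
  step 8: -6 → -4
  step 9: -4 → -2
  step 10: -2 → -4

n=-4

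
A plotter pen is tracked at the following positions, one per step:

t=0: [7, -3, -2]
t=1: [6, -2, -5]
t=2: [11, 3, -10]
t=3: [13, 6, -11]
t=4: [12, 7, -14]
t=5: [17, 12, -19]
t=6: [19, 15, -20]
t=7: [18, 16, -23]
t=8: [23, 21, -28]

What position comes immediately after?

[25, 24, -29]

Differencing gives [-1, +1, -3], [+5, +5, -5], [+2, +3, -1], [-1, +1, -3], [+5, +5, -5], [+2, +3, -1], [-1, +1, -3], [+5, +5, -5]. This is the pattern [-1, +1, -3], [+5, +5, -5], [+2, +3, -1] repeated.
step 9: apply [+2, +3, -1] → [25, 24, -29]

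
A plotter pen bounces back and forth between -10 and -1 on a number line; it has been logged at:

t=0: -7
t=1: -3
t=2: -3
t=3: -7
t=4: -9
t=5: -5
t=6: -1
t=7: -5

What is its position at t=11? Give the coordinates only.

-3

The value travels 4 per step and bounces off the walls at -10 and -1.
  step 8: -5 → -9
  step 9: -9 → -7
  step 10: -7 → -3
  step 11: -3 → -3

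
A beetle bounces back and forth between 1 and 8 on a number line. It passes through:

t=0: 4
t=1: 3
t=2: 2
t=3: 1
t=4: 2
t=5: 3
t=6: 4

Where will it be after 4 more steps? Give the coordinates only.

8

The value travels 1 per step and bounces off the walls at 1 and 8.
  step 7: 4 → 5
  step 8: 5 → 6
  step 9: 6 → 7
  step 10: 7 → 8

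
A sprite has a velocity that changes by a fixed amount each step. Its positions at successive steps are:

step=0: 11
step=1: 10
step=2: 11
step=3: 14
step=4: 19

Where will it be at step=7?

First differences are -1, +1, +3, +5; their common second difference is +2 (constant acceleration).
step 5: 19 + 7 → 26
step 6: 26 + 9 → 35
step 7: 35 + 11 → 46

46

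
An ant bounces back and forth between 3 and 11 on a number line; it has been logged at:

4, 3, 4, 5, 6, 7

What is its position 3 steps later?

10

The value travels 1 per step and bounces off the walls at 3 and 11.
  step 6: 7 → 8
  step 7: 8 → 9
  step 8: 9 → 10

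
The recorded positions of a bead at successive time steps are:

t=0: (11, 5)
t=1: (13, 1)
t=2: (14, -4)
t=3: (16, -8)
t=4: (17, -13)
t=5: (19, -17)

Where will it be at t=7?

(22, -26)

The moves between consecutive positions are (+2, -4), (+1, -5), (+2, -4), (+1, -5), (+2, -4); they repeat the 2-cycle [(+2, -4), (+1, -5)].
step 6: apply (+1, -5) → (20, -22)
step 7: apply (+2, -4) → (22, -26)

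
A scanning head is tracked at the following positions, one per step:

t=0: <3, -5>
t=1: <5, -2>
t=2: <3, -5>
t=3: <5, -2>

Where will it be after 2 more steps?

<5, -2>

Consecutive displacements <+2, +3>, <-2, -3>, <+2, +3> scale by a factor of -1 each step.
step 4: <5, -2> + <-2, -3> → <3, -5>
step 5: <3, -5> + <+2, +3> → <5, -2>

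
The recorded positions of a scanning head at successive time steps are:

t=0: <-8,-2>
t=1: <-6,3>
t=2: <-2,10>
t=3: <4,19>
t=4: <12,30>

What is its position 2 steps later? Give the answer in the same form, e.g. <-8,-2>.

<34,58>

Taking differences between consecutive positions: <+2,+5>, <+4,+7>, <+6,+9>, <+8,+11>. These grow by <+2,+2> each step.
step 5: <12,30> + <+10,+13> → <22,43>
step 6: <22,43> + <+12,+15> → <34,58>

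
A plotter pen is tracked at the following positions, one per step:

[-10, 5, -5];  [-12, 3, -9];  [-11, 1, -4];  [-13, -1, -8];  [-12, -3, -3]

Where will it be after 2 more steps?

Step-to-step displacements: [-2, -2, -4], [+1, -2, +5], [-2, -2, -4], [+1, -2, +5] — a repeating cycle of length 2.
step 5: apply [-2, -2, -4] → [-14, -5, -7]
step 6: apply [+1, -2, +5] → [-13, -7, -2]

[-13, -7, -2]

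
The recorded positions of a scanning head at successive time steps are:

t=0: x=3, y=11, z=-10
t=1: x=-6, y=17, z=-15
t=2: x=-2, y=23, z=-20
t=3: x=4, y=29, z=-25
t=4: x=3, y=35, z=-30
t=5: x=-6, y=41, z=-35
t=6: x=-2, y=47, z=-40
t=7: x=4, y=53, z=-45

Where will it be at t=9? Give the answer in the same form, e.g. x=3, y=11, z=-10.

X: cycles through 3, -6, -2, 4 every 4 steps. Step 9 lands at position 1 of the cycle → -6.
Y: linear, +6 per step → 65 at step 9.
Z: linear, -5 per step → -55 at step 9.

x=-6, y=65, z=-55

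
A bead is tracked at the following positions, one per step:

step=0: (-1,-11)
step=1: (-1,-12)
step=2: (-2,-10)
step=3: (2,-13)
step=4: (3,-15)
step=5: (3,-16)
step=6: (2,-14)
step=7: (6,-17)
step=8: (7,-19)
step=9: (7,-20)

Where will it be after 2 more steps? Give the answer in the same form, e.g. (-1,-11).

The moves between consecutive positions are (+0,-1), (-1,+2), (+4,-3), (+1,-2), (+0,-1), (-1,+2), (+4,-3), (+1,-2), (+0,-1); they repeat the 4-cycle [(+0,-1), (-1,+2), (+4,-3), (+1,-2)].
step 10: apply (-1,+2) → (6,-18)
step 11: apply (+4,-3) → (10,-21)

(10,-21)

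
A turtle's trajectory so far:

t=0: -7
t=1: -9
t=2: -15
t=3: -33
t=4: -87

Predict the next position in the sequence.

-249

Consecutive displacements -2, -6, -18, -54 scale by a factor of 3 each step.
step 5: -87 − 162 → -249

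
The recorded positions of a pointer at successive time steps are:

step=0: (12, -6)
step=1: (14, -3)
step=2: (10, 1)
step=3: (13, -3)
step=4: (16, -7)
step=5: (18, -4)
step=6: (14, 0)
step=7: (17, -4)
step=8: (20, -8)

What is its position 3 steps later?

(21, -5)

Differencing gives (+2, +3), (-4, +4), (+3, -4), (+3, -4), (+2, +3), (-4, +4), (+3, -4), (+3, -4). This is the pattern (+2, +3), (-4, +4), (+3, -4), (+3, -4) repeated.
step 9: apply (+2, +3) → (22, -5)
step 10: apply (-4, +4) → (18, -1)
step 11: apply (+3, -4) → (21, -5)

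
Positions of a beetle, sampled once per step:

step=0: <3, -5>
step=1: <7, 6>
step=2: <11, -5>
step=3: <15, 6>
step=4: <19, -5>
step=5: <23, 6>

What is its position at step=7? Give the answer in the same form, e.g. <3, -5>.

<31, 6>

The first coordinate changes by +4 each step, so at step 7 it is 3 + 7·(4) = 31.
The second coordinate repeats the cycle [-5, 6] with period 2; step 7 mod 2 = 1, giving 6.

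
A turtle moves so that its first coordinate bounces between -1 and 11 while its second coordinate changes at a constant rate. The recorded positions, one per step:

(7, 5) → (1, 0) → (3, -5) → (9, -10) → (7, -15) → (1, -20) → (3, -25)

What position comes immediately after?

(9, -30)

The first coordinate travels 6 per step and bounces off the walls at -1 and 11.
  step 7: 3 → 9
The second coordinate changes by -5 each step: at step 7 it is -30.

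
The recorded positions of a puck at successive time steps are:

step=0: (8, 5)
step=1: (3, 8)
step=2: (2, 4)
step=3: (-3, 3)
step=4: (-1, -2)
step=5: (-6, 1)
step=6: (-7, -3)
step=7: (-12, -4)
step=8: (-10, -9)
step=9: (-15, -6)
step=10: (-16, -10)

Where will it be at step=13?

(-24, -13)

Step-to-step displacements: (-5, +3), (-1, -4), (-5, -1), (+2, -5), (-5, +3), (-1, -4), (-5, -1), (+2, -5), (-5, +3), (-1, -4) — a repeating cycle of length 4.
step 11: apply (-5, -1) → (-21, -11)
step 12: apply (+2, -5) → (-19, -16)
step 13: apply (-5, +3) → (-24, -13)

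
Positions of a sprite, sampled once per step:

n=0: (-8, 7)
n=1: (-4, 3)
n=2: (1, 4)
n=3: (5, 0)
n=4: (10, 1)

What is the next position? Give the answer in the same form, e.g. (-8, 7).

(14, -3)

Differencing gives (+4, -4), (+5, +1), (+4, -4), (+5, +1). This is the pattern (+4, -4), (+5, +1) repeated.
step 5: apply (+4, -4) → (14, -3)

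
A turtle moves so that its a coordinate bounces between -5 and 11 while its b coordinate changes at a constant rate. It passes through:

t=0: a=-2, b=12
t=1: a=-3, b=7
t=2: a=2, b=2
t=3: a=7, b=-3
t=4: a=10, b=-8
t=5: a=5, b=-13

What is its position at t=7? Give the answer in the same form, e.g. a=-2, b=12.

The a coordinate reflects between -5 and 11, moving 5 per step.
  step 6: 5 → 0
  step 7: 0 → -5
The b coordinate changes by -5 each step: at step 7 it is -23.

a=-5, b=-23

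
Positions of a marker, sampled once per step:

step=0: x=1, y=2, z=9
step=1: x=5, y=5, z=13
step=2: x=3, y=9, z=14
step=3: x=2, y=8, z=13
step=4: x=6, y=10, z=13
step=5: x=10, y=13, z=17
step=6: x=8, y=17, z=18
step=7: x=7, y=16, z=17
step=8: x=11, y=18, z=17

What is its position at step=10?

Differencing gives (+4, +3, +4), (-2, +4, +1), (-1, -1, -1), (+4, +2, +0), (+4, +3, +4), (-2, +4, +1), (-1, -1, -1), (+4, +2, +0). This is the pattern (+4, +3, +4), (-2, +4, +1), (-1, -1, -1), (+4, +2, +0) repeated.
step 9: apply (+4, +3, +4) → x=15, y=21, z=21
step 10: apply (-2, +4, +1) → x=13, y=25, z=22

x=13, y=25, z=22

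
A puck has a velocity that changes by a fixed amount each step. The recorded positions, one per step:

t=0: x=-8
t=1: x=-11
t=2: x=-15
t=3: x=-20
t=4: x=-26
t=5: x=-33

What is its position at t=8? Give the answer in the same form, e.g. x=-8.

First differences are -3, -4, -5, -6, -7; their common second difference is -1 (constant acceleration).
step 6: -33 − 8 → x=-41
step 7: -41 − 9 → x=-50
step 8: -50 − 10 → x=-60

x=-60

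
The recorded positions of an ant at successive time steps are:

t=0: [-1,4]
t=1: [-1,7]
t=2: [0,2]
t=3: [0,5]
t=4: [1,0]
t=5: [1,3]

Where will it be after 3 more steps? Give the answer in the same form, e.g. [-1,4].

[3,-4]

The moves between consecutive positions are [+0,+3], [+1,-5], [+0,+3], [+1,-5], [+0,+3]; they repeat the 2-cycle [[+0,+3], [+1,-5]].
step 6: apply [+1,-5] → [2,-2]
step 7: apply [+0,+3] → [2,1]
step 8: apply [+1,-5] → [3,-4]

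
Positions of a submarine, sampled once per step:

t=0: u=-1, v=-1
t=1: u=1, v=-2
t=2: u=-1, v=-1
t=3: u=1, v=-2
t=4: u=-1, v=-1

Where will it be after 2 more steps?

u=-1, v=-1

Step-to-step displacements: (+2, -1), (-2, +1), (+2, -1), (-2, +1); each is -1× the previous.
step 5: u=-1, v=-1 + (+2, -1) → u=1, v=-2
step 6: u=1, v=-2 + (-2, +1) → u=-1, v=-1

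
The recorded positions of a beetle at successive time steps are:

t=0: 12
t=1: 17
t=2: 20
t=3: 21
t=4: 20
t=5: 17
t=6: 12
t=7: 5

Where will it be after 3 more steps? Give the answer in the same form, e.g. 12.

Taking differences between consecutive positions: +5, +3, +1, -1, -3, -5, -7. These grow by -2 each step.
step 8: 5 − 9 → -4
step 9: -4 − 11 → -15
step 10: -15 − 13 → -28

-28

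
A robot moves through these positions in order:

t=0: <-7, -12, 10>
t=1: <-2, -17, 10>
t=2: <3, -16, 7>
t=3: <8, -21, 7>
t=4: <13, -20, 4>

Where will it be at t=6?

<23, -24, 1>

Step-to-step displacements: <+5, -5, +0>, <+5, +1, -3>, <+5, -5, +0>, <+5, +1, -3> — a repeating cycle of length 2.
step 5: apply <+5, -5, +0> → <18, -25, 4>
step 6: apply <+5, +1, -3> → <23, -24, 1>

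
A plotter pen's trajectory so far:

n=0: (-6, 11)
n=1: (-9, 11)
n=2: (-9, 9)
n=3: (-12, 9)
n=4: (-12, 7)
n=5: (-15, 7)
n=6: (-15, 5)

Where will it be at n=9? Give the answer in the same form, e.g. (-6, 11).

(-21, 3)

Differencing gives (-3, +0), (+0, -2), (-3, +0), (+0, -2), (-3, +0), (+0, -2). This is the pattern (-3, +0), (+0, -2) repeated.
step 7: apply (-3, +0) → (-18, 5)
step 8: apply (+0, -2) → (-18, 3)
step 9: apply (-3, +0) → (-21, 3)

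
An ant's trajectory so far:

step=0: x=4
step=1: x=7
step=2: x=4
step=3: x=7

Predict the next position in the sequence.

x=4

Consecutive displacements +3, -3, +3 scale by a factor of -1 each step.
step 4: 7 − 3 → x=4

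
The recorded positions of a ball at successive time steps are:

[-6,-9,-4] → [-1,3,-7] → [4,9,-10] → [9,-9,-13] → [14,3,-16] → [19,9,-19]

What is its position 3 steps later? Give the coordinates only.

[34,9,-28]

First: linear, +5 per step → 34 at step 8.
Second: cycles through -9, 3, 9 every 3 steps. Step 8 lands at position 2 of the cycle → 9.
Third: linear, -3 per step → -28 at step 8.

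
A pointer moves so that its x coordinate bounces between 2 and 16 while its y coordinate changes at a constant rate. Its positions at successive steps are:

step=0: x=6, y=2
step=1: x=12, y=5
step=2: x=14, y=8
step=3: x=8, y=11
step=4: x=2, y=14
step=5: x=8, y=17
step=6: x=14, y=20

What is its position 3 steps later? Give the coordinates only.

The x coordinate travels 6 per step and bounces off the walls at 2 and 16.
  step 7: 14 → 12
  step 8: 12 → 6
  step 9: 6 → 4
The y coordinate changes by +3 each step: at step 9 it is 29.

x=4, y=29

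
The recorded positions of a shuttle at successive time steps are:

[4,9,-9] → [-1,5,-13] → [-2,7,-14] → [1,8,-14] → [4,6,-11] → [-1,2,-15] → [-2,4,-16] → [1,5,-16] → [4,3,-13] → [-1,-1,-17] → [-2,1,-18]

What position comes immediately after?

[1,2,-18]

Step-to-step displacements: [-5,-4,-4], [-1,+2,-1], [+3,+1,+0], [+3,-2,+3], [-5,-4,-4], [-1,+2,-1], [+3,+1,+0], [+3,-2,+3], [-5,-4,-4], [-1,+2,-1] — a repeating cycle of length 4.
step 11: apply [+3,+1,+0] → [1,2,-18]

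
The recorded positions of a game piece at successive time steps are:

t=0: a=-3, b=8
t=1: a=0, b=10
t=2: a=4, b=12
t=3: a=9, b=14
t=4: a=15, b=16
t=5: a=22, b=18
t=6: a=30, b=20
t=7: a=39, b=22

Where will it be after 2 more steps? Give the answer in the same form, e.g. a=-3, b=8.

Taking differences between consecutive positions: (+3, +2), (+4, +2), (+5, +2), (+6, +2), (+7, +2), (+8, +2), (+9, +2). These grow by (+1, +0) each step.
step 8: a=39, b=22 + (+10, +2) → a=49, b=24
step 9: a=49, b=24 + (+11, +2) → a=60, b=26

a=60, b=26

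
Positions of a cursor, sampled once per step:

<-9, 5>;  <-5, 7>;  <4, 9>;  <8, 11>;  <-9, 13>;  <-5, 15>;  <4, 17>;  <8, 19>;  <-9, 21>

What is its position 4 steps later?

<-9, 29>

The first coordinate repeats the cycle [-9, -5, 4, 8] with period 4; step 12 mod 4 = 0, giving -9.
The second coordinate changes by +2 each step, so at step 12 it is 5 + 12·(2) = 29.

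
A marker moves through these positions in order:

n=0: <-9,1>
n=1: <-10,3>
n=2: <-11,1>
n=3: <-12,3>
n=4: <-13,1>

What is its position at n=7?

The first coordinate changes by -1 each step, so at step 7 it is -9 + 7·(-1) = -16.
The second coordinate repeats the cycle [1, 3] with period 2; step 7 mod 2 = 1, giving 3.

<-16,3>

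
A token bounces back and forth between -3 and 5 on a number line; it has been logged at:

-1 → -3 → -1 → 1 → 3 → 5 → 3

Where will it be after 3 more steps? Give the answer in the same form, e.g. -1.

-3

The value travels 2 per step and bounces off the walls at -3 and 5.
  step 7: 3 → 1
  step 8: 1 → -1
  step 9: -1 → -3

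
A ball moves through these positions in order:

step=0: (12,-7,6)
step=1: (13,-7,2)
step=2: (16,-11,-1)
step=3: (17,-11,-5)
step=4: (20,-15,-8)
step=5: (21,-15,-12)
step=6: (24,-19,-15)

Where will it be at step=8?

(28,-23,-22)

Differencing gives (+1,+0,-4), (+3,-4,-3), (+1,+0,-4), (+3,-4,-3), (+1,+0,-4), (+3,-4,-3). This is the pattern (+1,+0,-4), (+3,-4,-3) repeated.
step 7: apply (+1,+0,-4) → (25,-19,-19)
step 8: apply (+3,-4,-3) → (28,-23,-22)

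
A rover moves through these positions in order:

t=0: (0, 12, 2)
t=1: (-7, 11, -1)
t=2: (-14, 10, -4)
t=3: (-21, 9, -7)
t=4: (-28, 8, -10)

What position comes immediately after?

The position changes by (-7, -1, -3) every step.
step 5: (-28, 8, -10) + (-7, -1, -3) → (-35, 7, -13)

(-35, 7, -13)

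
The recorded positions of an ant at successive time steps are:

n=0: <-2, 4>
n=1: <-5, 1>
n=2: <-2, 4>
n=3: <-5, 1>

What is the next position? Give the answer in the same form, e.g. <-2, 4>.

The jumps are <-3, -3>, <+3, +3>, <-3, -3> — a geometric progression with ratio -1.
step 4: <-5, 1> + <+3, +3> → <-2, 4>

<-2, 4>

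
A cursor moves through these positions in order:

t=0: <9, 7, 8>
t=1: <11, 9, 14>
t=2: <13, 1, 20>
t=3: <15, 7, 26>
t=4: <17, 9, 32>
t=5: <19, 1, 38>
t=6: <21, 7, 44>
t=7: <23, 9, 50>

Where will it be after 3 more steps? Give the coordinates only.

The first coordinate changes by +2 each step, so at step 10 it is 9 + 10·(2) = 29.
The second coordinate repeats the cycle [7, 9, 1] with period 3; step 10 mod 3 = 1, giving 9.
The third coordinate changes by +6 each step, so at step 10 it is 8 + 10·(6) = 68.

<29, 9, 68>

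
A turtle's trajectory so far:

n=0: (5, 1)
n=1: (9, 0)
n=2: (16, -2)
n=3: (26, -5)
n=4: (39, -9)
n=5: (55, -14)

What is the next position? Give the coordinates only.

Taking differences between consecutive positions: (+4, -1), (+7, -2), (+10, -3), (+13, -4), (+16, -5). These grow by (+3, -1) each step.
step 6: (55, -14) + (+19, -6) → (74, -20)

(74, -20)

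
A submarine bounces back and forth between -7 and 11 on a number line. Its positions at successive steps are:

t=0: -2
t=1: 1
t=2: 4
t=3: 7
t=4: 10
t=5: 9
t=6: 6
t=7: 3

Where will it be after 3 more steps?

-6

The value reflects between -7 and 11, moving 3 per step.
  step 8: 3 → 0
  step 9: 0 → -3
  step 10: -3 → -6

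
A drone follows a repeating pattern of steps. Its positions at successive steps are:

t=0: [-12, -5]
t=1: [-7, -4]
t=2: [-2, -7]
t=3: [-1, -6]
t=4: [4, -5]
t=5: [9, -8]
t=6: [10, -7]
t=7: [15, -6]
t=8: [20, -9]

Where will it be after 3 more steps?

Step-to-step displacements: [+5, +1], [+5, -3], [+1, +1], [+5, +1], [+5, -3], [+1, +1], [+5, +1], [+5, -3] — a repeating cycle of length 3.
step 9: apply [+1, +1] → [21, -8]
step 10: apply [+5, +1] → [26, -7]
step 11: apply [+5, -3] → [31, -10]

[31, -10]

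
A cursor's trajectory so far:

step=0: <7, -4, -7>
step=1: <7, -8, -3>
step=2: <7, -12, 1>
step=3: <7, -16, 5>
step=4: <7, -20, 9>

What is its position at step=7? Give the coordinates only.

Constant displacement of <+0, -4, +4> per step.
step 5: <7, -20, 9> + <+0, -4, +4> → <7, -24, 13>
step 6: <7, -24, 13> + <+0, -4, +4> → <7, -28, 17>
step 7: <7, -28, 17> + <+0, -4, +4> → <7, -32, 21>

<7, -32, 21>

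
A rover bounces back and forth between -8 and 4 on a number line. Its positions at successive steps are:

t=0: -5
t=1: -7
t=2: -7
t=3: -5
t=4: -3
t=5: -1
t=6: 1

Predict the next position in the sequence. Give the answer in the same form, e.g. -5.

The value reflects between -8 and 4, moving 2 per step.
  step 7: 1 → 3

3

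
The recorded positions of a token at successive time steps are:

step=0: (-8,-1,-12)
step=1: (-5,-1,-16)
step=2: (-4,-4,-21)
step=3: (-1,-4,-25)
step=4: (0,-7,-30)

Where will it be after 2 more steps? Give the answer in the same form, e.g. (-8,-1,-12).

Step-to-step displacements: (+3,+0,-4), (+1,-3,-5), (+3,+0,-4), (+1,-3,-5) — a repeating cycle of length 2.
step 5: apply (+3,+0,-4) → (3,-7,-34)
step 6: apply (+1,-3,-5) → (4,-10,-39)

(4,-10,-39)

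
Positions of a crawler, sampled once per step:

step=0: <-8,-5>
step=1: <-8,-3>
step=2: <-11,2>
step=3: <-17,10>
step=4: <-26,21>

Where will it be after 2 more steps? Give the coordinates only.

Taking differences between consecutive positions: <+0,+2>, <-3,+5>, <-6,+8>, <-9,+11>. These grow by <-3,+3> each step.
step 5: <-26,21> + <-12,+14> → <-38,35>
step 6: <-38,35> + <-15,+17> → <-53,52>

<-53,52>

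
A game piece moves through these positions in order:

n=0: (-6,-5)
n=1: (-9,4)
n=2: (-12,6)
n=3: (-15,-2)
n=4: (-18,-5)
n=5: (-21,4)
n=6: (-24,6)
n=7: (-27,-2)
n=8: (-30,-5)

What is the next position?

(-33,4)

First: linear, -3 per step → -33 at step 9.
Second: cycles through -5, 4, 6, -2 every 4 steps. Step 9 lands at position 1 of the cycle → 4.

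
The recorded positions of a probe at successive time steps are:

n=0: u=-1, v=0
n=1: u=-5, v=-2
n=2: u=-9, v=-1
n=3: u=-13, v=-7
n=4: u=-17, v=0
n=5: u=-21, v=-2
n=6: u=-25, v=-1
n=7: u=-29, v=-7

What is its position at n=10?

U: linear, -4 per step → -41 at step 10.
V: cycles through 0, -2, -1, -7 every 4 steps. Step 10 lands at position 2 of the cycle → -1.

u=-41, v=-1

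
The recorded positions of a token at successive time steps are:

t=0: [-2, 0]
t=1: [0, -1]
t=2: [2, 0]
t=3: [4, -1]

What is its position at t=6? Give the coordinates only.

[10, 0]

The first coordinate changes by +2 each step, so at step 6 it is -2 + 6·(2) = 10.
The second coordinate repeats the cycle [0, -1] with period 2; step 6 mod 2 = 0, giving 0.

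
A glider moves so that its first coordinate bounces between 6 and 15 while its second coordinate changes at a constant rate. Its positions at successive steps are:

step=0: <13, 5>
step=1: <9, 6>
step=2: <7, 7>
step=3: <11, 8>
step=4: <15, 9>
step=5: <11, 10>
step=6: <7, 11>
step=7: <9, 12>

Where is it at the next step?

The first coordinate travels 4 per step and bounces off the walls at 6 and 15.
  step 8: 9 → 13
The second coordinate changes by +1 each step: at step 8 it is 13.

<13, 13>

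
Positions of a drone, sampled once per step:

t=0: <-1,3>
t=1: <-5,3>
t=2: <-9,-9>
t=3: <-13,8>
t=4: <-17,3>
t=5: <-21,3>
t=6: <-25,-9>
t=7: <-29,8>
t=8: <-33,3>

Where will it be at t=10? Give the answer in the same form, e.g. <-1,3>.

<-41,-9>

First: linear, -4 per step → -41 at step 10.
Second: cycles through 3, 3, -9, 8 every 4 steps. Step 10 lands at position 2 of the cycle → -9.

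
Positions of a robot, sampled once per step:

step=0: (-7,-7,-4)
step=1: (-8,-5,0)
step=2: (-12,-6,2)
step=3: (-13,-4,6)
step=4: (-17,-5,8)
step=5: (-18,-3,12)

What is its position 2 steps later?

Step-to-step displacements: (-1,+2,+4), (-4,-1,+2), (-1,+2,+4), (-4,-1,+2), (-1,+2,+4) — a repeating cycle of length 2.
step 6: apply (-4,-1,+2) → (-22,-4,14)
step 7: apply (-1,+2,+4) → (-23,-2,18)

(-23,-2,18)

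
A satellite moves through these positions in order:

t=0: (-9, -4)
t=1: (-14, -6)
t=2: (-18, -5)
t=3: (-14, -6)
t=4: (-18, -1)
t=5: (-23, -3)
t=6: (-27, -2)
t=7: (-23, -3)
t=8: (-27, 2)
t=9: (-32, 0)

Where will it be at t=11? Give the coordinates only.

(-32, 0)

The moves between consecutive positions are (-5, -2), (-4, +1), (+4, -1), (-4, +5), (-5, -2), (-4, +1), (+4, -1), (-4, +5), (-5, -2); they repeat the 4-cycle [(-5, -2), (-4, +1), (+4, -1), (-4, +5)].
step 10: apply (-4, +1) → (-36, 1)
step 11: apply (+4, -1) → (-32, 0)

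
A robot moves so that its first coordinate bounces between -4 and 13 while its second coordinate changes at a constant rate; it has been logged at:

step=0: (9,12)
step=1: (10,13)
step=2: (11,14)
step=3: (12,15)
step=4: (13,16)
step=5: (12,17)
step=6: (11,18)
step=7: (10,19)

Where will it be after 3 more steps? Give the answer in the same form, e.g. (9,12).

(7,22)

The first coordinate reflects between -4 and 13, moving 1 per step.
  step 8: 10 → 9
  step 9: 9 → 8
  step 10: 8 → 7
The second coordinate changes by +1 each step: at step 10 it is 22.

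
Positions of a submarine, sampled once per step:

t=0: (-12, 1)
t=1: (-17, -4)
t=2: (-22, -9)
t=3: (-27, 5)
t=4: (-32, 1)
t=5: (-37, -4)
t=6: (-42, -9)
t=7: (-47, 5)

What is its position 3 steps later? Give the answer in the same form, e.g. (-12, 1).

(-62, -9)

First: linear, -5 per step → -62 at step 10.
Second: cycles through 1, -4, -9, 5 every 4 steps. Step 10 lands at position 2 of the cycle → -9.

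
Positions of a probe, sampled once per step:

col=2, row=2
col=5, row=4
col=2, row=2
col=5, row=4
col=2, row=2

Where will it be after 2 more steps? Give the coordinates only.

Step-to-step displacements: (+3,+2), (-3,-2), (+3,+2), (-3,-2); each is -1× the previous.
step 5: col=2, row=2 + (+3,+2) → col=5, row=4
step 6: col=5, row=4 + (-3,-2) → col=2, row=2

col=2, row=2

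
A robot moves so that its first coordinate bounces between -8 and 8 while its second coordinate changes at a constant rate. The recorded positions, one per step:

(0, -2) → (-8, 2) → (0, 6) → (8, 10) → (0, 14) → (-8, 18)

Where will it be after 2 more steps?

(8, 26)

The first coordinate reflects between -8 and 8, moving 8 per step.
  step 6: -8 → 0
  step 7: 0 → 8
The second coordinate changes by +4 each step: at step 7 it is 26.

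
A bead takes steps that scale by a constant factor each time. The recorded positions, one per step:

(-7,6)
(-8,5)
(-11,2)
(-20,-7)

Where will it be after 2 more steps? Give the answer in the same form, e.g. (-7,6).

Step-to-step displacements: (-1,-1), (-3,-3), (-9,-9); each is 3× the previous.
step 4: (-20,-7) + (-27,-27) → (-47,-34)
step 5: (-47,-34) + (-81,-81) → (-128,-115)

(-128,-115)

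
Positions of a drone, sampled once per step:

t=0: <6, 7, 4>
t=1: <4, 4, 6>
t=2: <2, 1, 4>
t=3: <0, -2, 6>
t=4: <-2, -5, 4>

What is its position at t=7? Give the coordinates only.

First: linear, -2 per step → -8 at step 7.
Second: linear, -3 per step → -14 at step 7.
Third: cycles through 4, 6 every 2 steps. Step 7 lands at position 1 of the cycle → 6.

<-8, -14, 6>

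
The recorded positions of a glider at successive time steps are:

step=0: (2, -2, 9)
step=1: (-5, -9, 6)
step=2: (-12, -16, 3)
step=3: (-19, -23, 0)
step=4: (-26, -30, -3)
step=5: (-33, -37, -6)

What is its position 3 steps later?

(-54, -58, -15)

The position changes by (-7, -7, -3) every step.
step 6: (-33, -37, -6) + (-7, -7, -3) → (-40, -44, -9)
step 7: (-40, -44, -9) + (-7, -7, -3) → (-47, -51, -12)
step 8: (-47, -51, -12) + (-7, -7, -3) → (-54, -58, -15)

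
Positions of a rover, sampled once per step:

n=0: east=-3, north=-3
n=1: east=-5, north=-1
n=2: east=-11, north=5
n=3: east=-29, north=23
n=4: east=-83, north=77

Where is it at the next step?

The jumps are (-2,+2), (-6,+6), (-18,+18), (-54,+54) — a geometric progression with ratio 3.
step 5: east=-83, north=77 + (-162,+162) → east=-245, north=239

east=-245, north=239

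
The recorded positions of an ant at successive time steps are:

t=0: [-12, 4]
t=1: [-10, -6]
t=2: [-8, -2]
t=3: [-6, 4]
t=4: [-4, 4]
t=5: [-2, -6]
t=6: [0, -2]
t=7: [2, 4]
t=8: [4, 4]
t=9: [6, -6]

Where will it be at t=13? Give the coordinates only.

[14, -6]

The first coordinate changes by +2 each step, so at step 13 it is -12 + 13·(2) = 14.
The second coordinate repeats the cycle [4, -6, -2, 4] with period 4; step 13 mod 4 = 1, giving -6.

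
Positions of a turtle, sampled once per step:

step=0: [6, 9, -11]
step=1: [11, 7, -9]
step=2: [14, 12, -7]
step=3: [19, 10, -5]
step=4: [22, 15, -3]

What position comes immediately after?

The moves between consecutive positions are [+5, -2, +2], [+3, +5, +2], [+5, -2, +2], [+3, +5, +2]; they repeat the 2-cycle [[+5, -2, +2], [+3, +5, +2]].
step 5: apply [+5, -2, +2] → [27, 13, -1]

[27, 13, -1]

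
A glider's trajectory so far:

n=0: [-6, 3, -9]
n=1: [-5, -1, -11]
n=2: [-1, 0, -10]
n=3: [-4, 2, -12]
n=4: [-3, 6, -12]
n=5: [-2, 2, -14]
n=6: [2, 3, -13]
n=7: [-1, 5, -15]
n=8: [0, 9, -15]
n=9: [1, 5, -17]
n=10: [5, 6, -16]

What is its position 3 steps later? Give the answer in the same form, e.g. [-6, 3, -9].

Step-to-step displacements: [+1, -4, -2], [+4, +1, +1], [-3, +2, -2], [+1, +4, +0], [+1, -4, -2], [+4, +1, +1], [-3, +2, -2], [+1, +4, +0], [+1, -4, -2], [+4, +1, +1] — a repeating cycle of length 4.
step 11: apply [-3, +2, -2] → [2, 8, -18]
step 12: apply [+1, +4, +0] → [3, 12, -18]
step 13: apply [+1, -4, -2] → [4, 8, -20]

[4, 8, -20]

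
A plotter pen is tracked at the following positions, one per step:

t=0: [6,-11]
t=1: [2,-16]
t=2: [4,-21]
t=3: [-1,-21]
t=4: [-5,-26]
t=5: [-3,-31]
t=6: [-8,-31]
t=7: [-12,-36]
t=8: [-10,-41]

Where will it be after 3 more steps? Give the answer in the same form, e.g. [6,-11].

The moves between consecutive positions are [-4,-5], [+2,-5], [-5,+0], [-4,-5], [+2,-5], [-5,+0], [-4,-5], [+2,-5]; they repeat the 3-cycle [[-4,-5], [+2,-5], [-5,+0]].
step 9: apply [-5,+0] → [-15,-41]
step 10: apply [-4,-5] → [-19,-46]
step 11: apply [+2,-5] → [-17,-51]

[-17,-51]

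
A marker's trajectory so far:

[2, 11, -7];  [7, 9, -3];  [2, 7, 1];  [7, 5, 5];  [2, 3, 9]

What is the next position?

[7, 1, 13]

The first coordinate repeats the cycle [2, 7] with period 2; step 5 mod 2 = 1, giving 7.
The second coordinate changes by -2 each step, so at step 5 it is 11 + 5·(-2) = 1.
The third coordinate changes by +4 each step, so at step 5 it is -7 + 5·(4) = 13.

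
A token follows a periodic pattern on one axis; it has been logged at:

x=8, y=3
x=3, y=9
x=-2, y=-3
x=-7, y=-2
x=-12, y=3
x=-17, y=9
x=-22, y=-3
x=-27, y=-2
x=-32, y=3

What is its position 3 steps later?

x=-47, y=-2

X: linear, -5 per step → -47 at step 11.
Y: cycles through 3, 9, -3, -2 every 4 steps. Step 11 lands at position 3 of the cycle → -2.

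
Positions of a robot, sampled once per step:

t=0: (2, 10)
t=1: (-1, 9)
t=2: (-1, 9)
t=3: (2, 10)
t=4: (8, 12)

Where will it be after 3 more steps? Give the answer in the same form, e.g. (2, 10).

(44, 24)

First differences are (-3, -1), (+0, +0), (+3, +1), (+6, +2); their common second difference is (+3, +1) (constant acceleration).
step 5: (8, 12) + (+9, +3) → (17, 15)
step 6: (17, 15) + (+12, +4) → (29, 19)
step 7: (29, 19) + (+15, +5) → (44, 24)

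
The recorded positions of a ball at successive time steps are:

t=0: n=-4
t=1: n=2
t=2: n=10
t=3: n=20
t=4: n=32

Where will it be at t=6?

First differences are +6, +8, +10, +12; their common second difference is +2 (constant acceleration).
step 5: 32 + 14 → n=46
step 6: 46 + 16 → n=62

n=62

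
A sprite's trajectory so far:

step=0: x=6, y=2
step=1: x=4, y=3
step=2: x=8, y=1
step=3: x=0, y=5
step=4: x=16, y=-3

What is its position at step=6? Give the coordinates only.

x=48, y=-19

Step-to-step displacements: (-2, +1), (+4, -2), (-8, +4), (+16, -8); each is -2× the previous.
step 5: x=16, y=-3 + (-32, +16) → x=-16, y=13
step 6: x=-16, y=13 + (+64, -32) → x=48, y=-19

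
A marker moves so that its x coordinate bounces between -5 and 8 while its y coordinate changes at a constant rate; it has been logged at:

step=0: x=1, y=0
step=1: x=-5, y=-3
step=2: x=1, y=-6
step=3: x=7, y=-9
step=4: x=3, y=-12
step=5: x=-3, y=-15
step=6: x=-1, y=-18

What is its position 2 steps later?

x=5, y=-24

The x coordinate travels 6 per step and bounces off the walls at -5 and 8.
  step 7: -1 → 5
  step 8: 5 → 5
The y coordinate changes by -3 each step: at step 8 it is -24.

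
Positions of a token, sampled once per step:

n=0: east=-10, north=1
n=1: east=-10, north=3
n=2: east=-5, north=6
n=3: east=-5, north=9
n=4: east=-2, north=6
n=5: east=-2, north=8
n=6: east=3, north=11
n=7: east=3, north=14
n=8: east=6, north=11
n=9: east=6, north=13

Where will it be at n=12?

east=14, north=16

The moves between consecutive positions are (+0, +2), (+5, +3), (+0, +3), (+3, -3), (+0, +2), (+5, +3), (+0, +3), (+3, -3), (+0, +2); they repeat the 4-cycle [(+0, +2), (+5, +3), (+0, +3), (+3, -3)].
step 10: apply (+5, +3) → east=11, north=16
step 11: apply (+0, +3) → east=11, north=19
step 12: apply (+3, -3) → east=14, north=16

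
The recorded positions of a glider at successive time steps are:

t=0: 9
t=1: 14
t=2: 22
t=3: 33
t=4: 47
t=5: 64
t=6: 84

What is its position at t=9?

162

Successive displacements: +5, +8, +11, +14, +17, +20 — each changes by +3.
step 7: 84 + 23 → 107
step 8: 107 + 26 → 133
step 9: 133 + 29 → 162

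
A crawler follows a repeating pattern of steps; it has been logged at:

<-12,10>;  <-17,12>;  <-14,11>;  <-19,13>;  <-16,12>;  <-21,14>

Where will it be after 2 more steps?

<-23,15>

Step-to-step displacements: <-5,+2>, <+3,-1>, <-5,+2>, <+3,-1>, <-5,+2> — a repeating cycle of length 2.
step 6: apply <+3,-1> → <-18,13>
step 7: apply <-5,+2> → <-23,15>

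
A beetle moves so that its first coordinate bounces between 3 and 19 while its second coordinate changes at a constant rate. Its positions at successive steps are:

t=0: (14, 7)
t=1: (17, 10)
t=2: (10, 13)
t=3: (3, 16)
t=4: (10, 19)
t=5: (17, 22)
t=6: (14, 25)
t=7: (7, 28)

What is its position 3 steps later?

The first coordinate travels 7 per step and bounces off the walls at 3 and 19.
  step 8: 7 → 6
  step 9: 6 → 13
  step 10: 13 → 18
The second coordinate changes by +3 each step: at step 10 it is 37.

(18, 37)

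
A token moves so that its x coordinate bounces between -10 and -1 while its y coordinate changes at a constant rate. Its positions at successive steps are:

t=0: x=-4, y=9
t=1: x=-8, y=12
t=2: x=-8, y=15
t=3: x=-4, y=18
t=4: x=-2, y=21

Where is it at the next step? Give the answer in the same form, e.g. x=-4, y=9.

The x coordinate reflects between -10 and -1, moving 4 per step.
  step 5: -2 → -6
The y coordinate changes by +3 each step: at step 5 it is 24.

x=-6, y=24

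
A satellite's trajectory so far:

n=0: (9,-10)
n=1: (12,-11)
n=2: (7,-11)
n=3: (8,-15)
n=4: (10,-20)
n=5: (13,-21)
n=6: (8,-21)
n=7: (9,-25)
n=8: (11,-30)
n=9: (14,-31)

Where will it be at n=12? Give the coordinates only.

(12,-40)

The moves between consecutive positions are (+3,-1), (-5,+0), (+1,-4), (+2,-5), (+3,-1), (-5,+0), (+1,-4), (+2,-5), (+3,-1); they repeat the 4-cycle [(+3,-1), (-5,+0), (+1,-4), (+2,-5)].
step 10: apply (-5,+0) → (9,-31)
step 11: apply (+1,-4) → (10,-35)
step 12: apply (+2,-5) → (12,-40)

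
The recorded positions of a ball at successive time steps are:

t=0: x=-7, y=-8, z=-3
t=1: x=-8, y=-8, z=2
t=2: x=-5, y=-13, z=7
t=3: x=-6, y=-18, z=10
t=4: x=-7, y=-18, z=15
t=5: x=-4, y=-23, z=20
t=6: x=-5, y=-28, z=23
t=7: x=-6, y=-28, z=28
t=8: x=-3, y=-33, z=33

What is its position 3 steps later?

The moves between consecutive positions are (-1, +0, +5), (+3, -5, +5), (-1, -5, +3), (-1, +0, +5), (+3, -5, +5), (-1, -5, +3), (-1, +0, +5), (+3, -5, +5); they repeat the 3-cycle [(-1, +0, +5), (+3, -5, +5), (-1, -5, +3)].
step 9: apply (-1, -5, +3) → x=-4, y=-38, z=36
step 10: apply (-1, +0, +5) → x=-5, y=-38, z=41
step 11: apply (+3, -5, +5) → x=-2, y=-43, z=46

x=-2, y=-43, z=46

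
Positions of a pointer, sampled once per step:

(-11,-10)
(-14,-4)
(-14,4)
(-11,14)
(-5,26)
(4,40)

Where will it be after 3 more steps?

Successive displacements: (-3,+6), (+0,+8), (+3,+10), (+6,+12), (+9,+14) — each changes by (+3,+2).
step 6: (4,40) + (+12,+16) → (16,56)
step 7: (16,56) + (+15,+18) → (31,74)
step 8: (31,74) + (+18,+20) → (49,94)

(49,94)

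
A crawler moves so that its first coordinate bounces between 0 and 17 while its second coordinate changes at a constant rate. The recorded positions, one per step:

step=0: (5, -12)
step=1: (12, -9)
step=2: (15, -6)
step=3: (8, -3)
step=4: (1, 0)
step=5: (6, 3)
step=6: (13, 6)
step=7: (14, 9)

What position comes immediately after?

The first coordinate reflects between 0 and 17, moving 7 per step.
  step 8: 14 → 7
The second coordinate changes by +3 each step: at step 8 it is 12.

(7, 12)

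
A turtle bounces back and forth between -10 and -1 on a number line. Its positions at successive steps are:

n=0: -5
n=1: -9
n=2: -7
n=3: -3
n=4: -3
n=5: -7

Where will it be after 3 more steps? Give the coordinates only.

-1

The value reflects between -10 and -1, moving 4 per step.
  step 6: -7 → -9
  step 7: -9 → -5
  step 8: -5 → -1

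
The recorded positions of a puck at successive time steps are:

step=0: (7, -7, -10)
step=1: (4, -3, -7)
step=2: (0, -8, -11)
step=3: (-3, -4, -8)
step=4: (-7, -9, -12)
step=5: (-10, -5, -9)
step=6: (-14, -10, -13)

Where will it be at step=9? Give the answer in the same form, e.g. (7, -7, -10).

(-24, -7, -11)

Differencing gives (-3, +4, +3), (-4, -5, -4), (-3, +4, +3), (-4, -5, -4), (-3, +4, +3), (-4, -5, -4). This is the pattern (-3, +4, +3), (-4, -5, -4) repeated.
step 7: apply (-3, +4, +3) → (-17, -6, -10)
step 8: apply (-4, -5, -4) → (-21, -11, -14)
step 9: apply (-3, +4, +3) → (-24, -7, -11)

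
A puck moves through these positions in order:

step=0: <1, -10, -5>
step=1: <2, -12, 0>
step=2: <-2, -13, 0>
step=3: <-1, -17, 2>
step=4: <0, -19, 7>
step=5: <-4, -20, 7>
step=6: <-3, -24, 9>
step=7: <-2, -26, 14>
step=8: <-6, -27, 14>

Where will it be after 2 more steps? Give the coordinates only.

<-4, -33, 21>

Differencing gives <+1, -2, +5>, <-4, -1, +0>, <+1, -4, +2>, <+1, -2, +5>, <-4, -1, +0>, <+1, -4, +2>, <+1, -2, +5>, <-4, -1, +0>. This is the pattern <+1, -2, +5>, <-4, -1, +0>, <+1, -4, +2> repeated.
step 9: apply <+1, -4, +2> → <-5, -31, 16>
step 10: apply <+1, -2, +5> → <-4, -33, 21>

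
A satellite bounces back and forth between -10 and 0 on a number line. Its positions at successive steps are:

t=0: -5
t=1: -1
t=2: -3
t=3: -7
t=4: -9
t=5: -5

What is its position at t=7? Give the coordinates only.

The value reflects between -10 and 0, moving 4 per step.
  step 6: -5 → -1
  step 7: -1 → -3

-3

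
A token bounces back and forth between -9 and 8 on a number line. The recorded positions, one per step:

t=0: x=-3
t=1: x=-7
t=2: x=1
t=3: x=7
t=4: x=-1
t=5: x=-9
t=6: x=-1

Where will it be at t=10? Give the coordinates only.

The value reflects between -9 and 8, moving 8 per step.
  step 7: -1 → 7
  step 8: 7 → 1
  step 9: 1 → -7
  step 10: -7 → -3

x=-3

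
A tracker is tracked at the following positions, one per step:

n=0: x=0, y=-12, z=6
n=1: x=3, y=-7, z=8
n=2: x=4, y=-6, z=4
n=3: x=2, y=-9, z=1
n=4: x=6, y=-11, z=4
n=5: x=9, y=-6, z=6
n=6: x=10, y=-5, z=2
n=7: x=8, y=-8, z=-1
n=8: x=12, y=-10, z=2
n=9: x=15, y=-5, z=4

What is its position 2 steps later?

The moves between consecutive positions are (+3,+5,+2), (+1,+1,-4), (-2,-3,-3), (+4,-2,+3), (+3,+5,+2), (+1,+1,-4), (-2,-3,-3), (+4,-2,+3), (+3,+5,+2); they repeat the 4-cycle [(+3,+5,+2), (+1,+1,-4), (-2,-3,-3), (+4,-2,+3)].
step 10: apply (+1,+1,-4) → x=16, y=-4, z=0
step 11: apply (-2,-3,-3) → x=14, y=-7, z=-3

x=14, y=-7, z=-3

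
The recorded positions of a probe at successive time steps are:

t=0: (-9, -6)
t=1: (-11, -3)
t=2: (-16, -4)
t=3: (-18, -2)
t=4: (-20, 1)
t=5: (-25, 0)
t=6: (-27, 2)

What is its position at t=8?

Differencing gives (-2, +3), (-5, -1), (-2, +2), (-2, +3), (-5, -1), (-2, +2). This is the pattern (-2, +3), (-5, -1), (-2, +2) repeated.
step 7: apply (-2, +3) → (-29, 5)
step 8: apply (-5, -1) → (-34, 4)

(-34, 4)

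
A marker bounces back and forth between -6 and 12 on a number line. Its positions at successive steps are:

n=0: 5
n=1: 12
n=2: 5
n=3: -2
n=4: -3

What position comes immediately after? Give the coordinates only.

The value travels 7 per step and bounces off the walls at -6 and 12.
  step 5: -3 → 4

4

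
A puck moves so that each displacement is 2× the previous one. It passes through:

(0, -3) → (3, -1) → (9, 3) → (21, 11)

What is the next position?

Step-to-step displacements: (+3, +2), (+6, +4), (+12, +8); each is 2× the previous.
step 4: (21, 11) + (+24, +16) → (45, 27)

(45, 27)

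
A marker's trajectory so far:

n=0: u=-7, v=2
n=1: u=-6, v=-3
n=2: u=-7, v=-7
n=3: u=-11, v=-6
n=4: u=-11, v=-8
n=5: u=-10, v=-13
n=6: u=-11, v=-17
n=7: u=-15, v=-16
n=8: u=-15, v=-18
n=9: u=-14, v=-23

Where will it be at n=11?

u=-19, v=-26

Differencing gives (+1, -5), (-1, -4), (-4, +1), (+0, -2), (+1, -5), (-1, -4), (-4, +1), (+0, -2), (+1, -5). This is the pattern (+1, -5), (-1, -4), (-4, +1), (+0, -2) repeated.
step 10: apply (-1, -4) → u=-15, v=-27
step 11: apply (-4, +1) → u=-19, v=-26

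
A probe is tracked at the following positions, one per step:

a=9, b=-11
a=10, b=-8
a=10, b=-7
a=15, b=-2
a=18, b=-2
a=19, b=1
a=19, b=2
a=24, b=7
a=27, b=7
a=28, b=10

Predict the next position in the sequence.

a=28, b=11

Step-to-step displacements: (+1, +3), (+0, +1), (+5, +5), (+3, +0), (+1, +3), (+0, +1), (+5, +5), (+3, +0), (+1, +3) — a repeating cycle of length 4.
step 10: apply (+0, +1) → a=28, b=11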